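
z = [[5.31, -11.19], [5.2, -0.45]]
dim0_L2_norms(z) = [7.43, 11.2]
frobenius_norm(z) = 13.44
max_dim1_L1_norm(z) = 16.5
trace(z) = 4.86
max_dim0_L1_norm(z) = 11.64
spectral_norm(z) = 12.70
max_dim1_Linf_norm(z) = 11.19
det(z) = 55.80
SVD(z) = [[-0.97, -0.24],[-0.24, 0.97]] @ diag([12.702733493705464, 4.392637224708336]) @ [[-0.5, 0.86], [0.86, 0.5]]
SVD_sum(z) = [[6.21, -10.67], [1.51, -2.60]] + [[-0.90, -0.52], [3.69, 2.15]]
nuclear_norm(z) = 17.10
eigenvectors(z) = [[(0.83+0j),  0.83-0.00j], [(0.21-0.52j),  (0.21+0.52j)]]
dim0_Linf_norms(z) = [5.31, 11.19]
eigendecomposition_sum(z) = [[2.66+3.04j,-5.60+1.92j], [2.60-0.89j,(-0.23+4.03j)]] + [[(2.66-3.04j),-5.60-1.92j], [(2.6+0.89j),-0.23-4.03j]]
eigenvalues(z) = [(2.43+7.06j), (2.43-7.06j)]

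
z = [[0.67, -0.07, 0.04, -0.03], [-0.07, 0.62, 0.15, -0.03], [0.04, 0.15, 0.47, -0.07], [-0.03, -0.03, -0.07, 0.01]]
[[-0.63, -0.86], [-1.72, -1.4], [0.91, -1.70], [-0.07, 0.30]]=z @ [[-1.57, -1.33], [-3.75, -1.7], [3.09, -3.15], [-1.12, -1.24]]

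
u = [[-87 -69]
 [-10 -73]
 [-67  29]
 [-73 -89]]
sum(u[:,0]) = -237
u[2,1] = 29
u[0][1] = -69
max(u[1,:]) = -10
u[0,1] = -69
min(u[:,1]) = -89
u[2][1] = 29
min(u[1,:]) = -73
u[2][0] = -67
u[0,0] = -87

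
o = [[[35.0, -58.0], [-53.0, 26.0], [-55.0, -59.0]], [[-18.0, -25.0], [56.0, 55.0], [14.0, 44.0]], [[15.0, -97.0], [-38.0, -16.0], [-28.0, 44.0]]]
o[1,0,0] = -18.0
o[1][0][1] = -25.0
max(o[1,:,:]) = 56.0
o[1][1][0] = 56.0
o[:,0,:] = [[35.0, -58.0], [-18.0, -25.0], [15.0, -97.0]]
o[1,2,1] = 44.0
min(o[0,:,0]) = -55.0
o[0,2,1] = -59.0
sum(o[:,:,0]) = -72.0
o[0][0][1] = -58.0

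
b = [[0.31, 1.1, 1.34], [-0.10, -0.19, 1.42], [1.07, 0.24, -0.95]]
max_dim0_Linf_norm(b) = 1.42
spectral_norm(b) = 2.25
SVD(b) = [[-0.66, 0.67, -0.34], [-0.6, -0.2, 0.78], [0.45, 0.72, 0.53]] @ diag([2.249404670118922, 1.3732000998693679, 0.5689464964000935]) @ [[0.15, -0.23, -0.96],[0.72, 0.69, -0.05],[0.67, -0.69, 0.27]]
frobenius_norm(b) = 2.70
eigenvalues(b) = [(1.39+0j), (-1.11+0.16j), (-1.11-0.16j)]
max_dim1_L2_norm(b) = 1.76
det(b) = 1.76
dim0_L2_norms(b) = [1.12, 1.14, 2.17]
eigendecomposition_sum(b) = [[0.75-0.00j, 0.64+0.00j, 0.81+0.00j], [0.28-0.00j, (0.24+0j), (0.31+0j)], [(0.37-0j), (0.32+0j), (0.4+0j)]] + [[-0.22+0.32j, 0.23-0.22j, (0.26-0.48j)], [-0.19-2.16j, -0.22+1.76j, (0.55+3.01j)], [(0.35+1.4j), (-0.04-1.18j), -0.68-1.92j]] + [[(-0.22-0.32j), 0.23+0.22j, (0.26+0.48j)], [(-0.19+2.16j), -0.22-1.76j, (0.55-3.01j)], [(0.35-1.4j), (-0.04+1.18j), (-0.68+1.92j)]]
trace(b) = -0.83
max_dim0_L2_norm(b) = 2.17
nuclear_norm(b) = 4.19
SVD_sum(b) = [[-0.23, 0.34, 1.43], [-0.20, 0.30, 1.29], [0.15, -0.23, -0.98]] + [[0.66, 0.63, -0.04], [-0.20, -0.19, 0.01], [0.71, 0.68, -0.05]] + [[-0.13, 0.13, -0.05], [0.30, -0.31, 0.12], [0.2, -0.21, 0.08]]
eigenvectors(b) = [[-0.85+0.00j, -0.12-0.09j, -0.12+0.09j], [-0.32+0.00j, 0.82+0.00j, 0.82-0.00j], [(-0.42+0j), (-0.54+0.09j), -0.54-0.09j]]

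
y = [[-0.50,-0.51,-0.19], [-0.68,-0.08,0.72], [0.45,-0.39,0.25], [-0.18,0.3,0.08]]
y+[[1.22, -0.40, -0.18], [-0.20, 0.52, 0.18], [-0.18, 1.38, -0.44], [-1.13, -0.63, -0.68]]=[[0.72, -0.91, -0.37],[-0.88, 0.44, 0.9],[0.27, 0.99, -0.19],[-1.31, -0.33, -0.60]]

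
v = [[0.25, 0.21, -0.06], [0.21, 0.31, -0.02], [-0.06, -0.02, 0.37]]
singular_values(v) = [0.51, 0.35, 0.06]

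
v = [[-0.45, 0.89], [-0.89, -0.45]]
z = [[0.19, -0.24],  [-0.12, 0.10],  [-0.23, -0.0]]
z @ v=[[0.13, 0.28],[-0.04, -0.15],[0.1, -0.2]]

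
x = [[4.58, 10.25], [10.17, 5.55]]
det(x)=-78.824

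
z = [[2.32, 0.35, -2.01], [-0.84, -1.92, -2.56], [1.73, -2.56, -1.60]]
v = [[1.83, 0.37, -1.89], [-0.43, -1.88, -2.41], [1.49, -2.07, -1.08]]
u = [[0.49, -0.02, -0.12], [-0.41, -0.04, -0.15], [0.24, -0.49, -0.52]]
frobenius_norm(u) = 1.01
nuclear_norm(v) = 7.86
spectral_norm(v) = 4.12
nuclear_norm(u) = 1.49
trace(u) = -0.07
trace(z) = -1.20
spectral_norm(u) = 0.82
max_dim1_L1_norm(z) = 5.89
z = v + u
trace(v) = -1.13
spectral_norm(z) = 4.73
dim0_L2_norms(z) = [3.01, 3.22, 3.63]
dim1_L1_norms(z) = [4.68, 5.32, 5.89]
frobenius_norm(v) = 4.93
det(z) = -21.10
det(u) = -0.05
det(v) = -13.89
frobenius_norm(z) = 5.71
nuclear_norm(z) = 9.11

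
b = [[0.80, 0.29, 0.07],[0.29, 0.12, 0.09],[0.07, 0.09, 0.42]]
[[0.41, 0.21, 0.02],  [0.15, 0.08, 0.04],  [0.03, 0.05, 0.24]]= b @ [[0.49, 0.07, -0.02], [0.07, 0.52, -0.01], [-0.02, -0.01, 0.57]]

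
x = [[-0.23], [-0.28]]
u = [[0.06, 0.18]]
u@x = [[-0.06]]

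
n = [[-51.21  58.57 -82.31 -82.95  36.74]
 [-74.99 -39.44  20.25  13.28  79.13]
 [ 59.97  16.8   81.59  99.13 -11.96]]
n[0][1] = 58.57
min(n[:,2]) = -82.31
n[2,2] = 81.59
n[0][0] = -51.21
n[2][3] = 99.13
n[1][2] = 20.25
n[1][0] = -74.99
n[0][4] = 36.74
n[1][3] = 13.28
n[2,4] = -11.96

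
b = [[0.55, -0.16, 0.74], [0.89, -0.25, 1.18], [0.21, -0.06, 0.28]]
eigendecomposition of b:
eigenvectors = [[0.51, 0.37, -0.11], [0.84, -0.81, -0.99], [0.20, -0.45, -0.13]]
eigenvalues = [0.57, -0.0, 0.01]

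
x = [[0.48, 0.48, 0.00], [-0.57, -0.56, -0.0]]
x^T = [[0.48,-0.57],[0.48,-0.56],[0.00,-0.0]]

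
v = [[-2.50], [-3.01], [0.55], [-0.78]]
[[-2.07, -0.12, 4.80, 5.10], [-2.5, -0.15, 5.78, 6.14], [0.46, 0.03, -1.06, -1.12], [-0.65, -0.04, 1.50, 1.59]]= v @ [[0.83, 0.05, -1.92, -2.04]]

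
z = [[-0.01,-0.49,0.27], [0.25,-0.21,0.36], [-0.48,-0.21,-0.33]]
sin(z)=[[-0.03, -0.52, 0.26], [0.25, -0.24, 0.37], [-0.50, -0.19, -0.36]]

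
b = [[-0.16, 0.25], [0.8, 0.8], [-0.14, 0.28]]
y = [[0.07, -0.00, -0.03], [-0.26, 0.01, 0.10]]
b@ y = [[-0.08, 0.0, 0.03], [-0.15, 0.01, 0.06], [-0.08, 0.0, 0.03]]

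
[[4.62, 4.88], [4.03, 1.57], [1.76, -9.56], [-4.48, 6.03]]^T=[[4.62, 4.03, 1.76, -4.48],[4.88, 1.57, -9.56, 6.03]]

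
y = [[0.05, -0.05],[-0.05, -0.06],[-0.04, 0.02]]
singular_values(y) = [0.08, 0.08]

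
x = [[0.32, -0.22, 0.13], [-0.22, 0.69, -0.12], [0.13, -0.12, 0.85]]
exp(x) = [[1.43, -0.39, 0.26], [-0.39, 2.05, -0.29], [0.26, -0.29, 2.37]]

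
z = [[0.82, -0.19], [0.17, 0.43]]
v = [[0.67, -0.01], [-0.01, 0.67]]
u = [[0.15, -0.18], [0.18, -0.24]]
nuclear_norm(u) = 0.39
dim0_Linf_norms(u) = [0.18, 0.24]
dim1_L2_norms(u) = [0.23, 0.3]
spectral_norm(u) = 0.38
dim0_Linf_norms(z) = [0.82, 0.43]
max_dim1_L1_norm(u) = 0.42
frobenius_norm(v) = 0.95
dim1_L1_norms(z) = [1.01, 0.6]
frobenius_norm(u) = 0.38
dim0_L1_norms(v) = [0.68, 0.68]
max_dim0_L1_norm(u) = 0.42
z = v + u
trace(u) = -0.09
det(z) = 0.38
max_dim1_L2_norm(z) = 0.84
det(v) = 0.45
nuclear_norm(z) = 1.30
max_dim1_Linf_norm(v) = 0.67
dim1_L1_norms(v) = [0.68, 0.68]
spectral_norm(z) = 0.85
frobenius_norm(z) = 0.96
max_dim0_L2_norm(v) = 0.67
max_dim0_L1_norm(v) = 0.68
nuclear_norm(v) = 1.34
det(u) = -0.00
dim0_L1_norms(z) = [0.99, 0.62]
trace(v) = 1.34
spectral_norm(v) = 0.68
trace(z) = 1.25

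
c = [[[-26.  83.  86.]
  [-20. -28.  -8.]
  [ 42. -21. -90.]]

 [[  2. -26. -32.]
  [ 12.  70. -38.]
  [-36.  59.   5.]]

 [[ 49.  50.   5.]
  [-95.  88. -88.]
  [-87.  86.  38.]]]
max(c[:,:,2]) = 86.0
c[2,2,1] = 86.0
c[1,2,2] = 5.0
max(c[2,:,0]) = 49.0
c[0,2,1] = -21.0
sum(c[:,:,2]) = -122.0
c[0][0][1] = 83.0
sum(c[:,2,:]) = -4.0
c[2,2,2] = 38.0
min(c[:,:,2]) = -90.0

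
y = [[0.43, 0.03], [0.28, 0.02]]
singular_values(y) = [0.51, 0.0]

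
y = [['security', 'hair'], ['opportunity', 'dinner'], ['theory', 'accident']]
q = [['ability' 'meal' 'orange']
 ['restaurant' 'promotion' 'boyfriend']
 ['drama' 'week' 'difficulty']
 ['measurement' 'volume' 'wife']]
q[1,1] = 'promotion'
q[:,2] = ['orange', 'boyfriend', 'difficulty', 'wife']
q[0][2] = 'orange'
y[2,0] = 'theory'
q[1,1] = 'promotion'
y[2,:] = ['theory', 'accident']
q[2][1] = 'week'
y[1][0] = 'opportunity'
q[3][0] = 'measurement'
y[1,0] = 'opportunity'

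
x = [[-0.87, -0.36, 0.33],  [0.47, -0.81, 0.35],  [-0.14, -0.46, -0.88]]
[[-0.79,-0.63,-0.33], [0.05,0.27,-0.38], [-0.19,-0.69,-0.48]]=x@ [[0.74, 0.77, 0.18], [0.33, 0.33, 0.65], [-0.08, 0.49, 0.18]]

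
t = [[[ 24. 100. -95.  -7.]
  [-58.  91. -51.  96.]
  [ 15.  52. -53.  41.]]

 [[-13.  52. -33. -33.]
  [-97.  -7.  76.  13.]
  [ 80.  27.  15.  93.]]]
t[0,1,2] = -51.0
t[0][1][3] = 96.0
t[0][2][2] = -53.0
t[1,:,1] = [52.0, -7.0, 27.0]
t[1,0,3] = -33.0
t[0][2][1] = 52.0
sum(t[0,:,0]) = -19.0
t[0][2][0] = 15.0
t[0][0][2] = -95.0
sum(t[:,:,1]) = 315.0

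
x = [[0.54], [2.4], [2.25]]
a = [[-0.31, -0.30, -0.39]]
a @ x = [[-1.76]]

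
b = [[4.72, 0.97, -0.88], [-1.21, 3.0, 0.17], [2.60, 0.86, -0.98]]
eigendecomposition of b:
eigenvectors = [[(-0.16+0j),(0.4+0.49j),(0.4-0.49j)], [-0.01+0.00j,(-0.72+0j),-0.72-0.00j], [-0.99+0.00j,0.13+0.26j,(0.13-0.26j)]]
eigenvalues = [(-0.54+0j), (3.64+0.77j), (3.64-0.77j)]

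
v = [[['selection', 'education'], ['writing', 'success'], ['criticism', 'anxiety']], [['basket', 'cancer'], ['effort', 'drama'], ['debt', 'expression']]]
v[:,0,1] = ['education', 'cancer']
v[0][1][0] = 'writing'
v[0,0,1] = 'education'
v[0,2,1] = 'anxiety'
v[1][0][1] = 'cancer'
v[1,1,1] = 'drama'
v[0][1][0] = 'writing'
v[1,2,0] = 'debt'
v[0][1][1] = 'success'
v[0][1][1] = 'success'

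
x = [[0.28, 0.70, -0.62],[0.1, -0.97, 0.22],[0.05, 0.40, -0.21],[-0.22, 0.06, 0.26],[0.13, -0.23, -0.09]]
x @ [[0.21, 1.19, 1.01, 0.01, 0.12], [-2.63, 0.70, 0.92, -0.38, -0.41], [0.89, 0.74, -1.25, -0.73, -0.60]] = [[-2.33, 0.36, 1.70, 0.19, 0.12], [2.77, -0.4, -1.07, 0.21, 0.28], [-1.23, 0.18, 0.68, 0.0, -0.03], [0.03, -0.03, -0.49, -0.21, -0.21], [0.55, -0.07, 0.03, 0.15, 0.16]]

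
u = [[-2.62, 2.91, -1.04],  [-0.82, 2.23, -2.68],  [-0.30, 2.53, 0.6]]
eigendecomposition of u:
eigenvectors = [[0.99+0.00j, -0.41+0.11j, -0.41-0.11j], [(0.16+0j), (-0.67+0j), -0.67-0.00j], [(-0.04+0j), (-0.14+0.59j), -0.14-0.59j]]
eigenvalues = [(-2.1+0j), (1.16+2.51j), (1.16-2.51j)]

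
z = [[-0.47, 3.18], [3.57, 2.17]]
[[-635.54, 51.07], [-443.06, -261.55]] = z @ [[-2.41, -76.18], [-200.21, 4.80]]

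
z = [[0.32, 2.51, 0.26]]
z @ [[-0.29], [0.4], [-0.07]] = [[0.89]]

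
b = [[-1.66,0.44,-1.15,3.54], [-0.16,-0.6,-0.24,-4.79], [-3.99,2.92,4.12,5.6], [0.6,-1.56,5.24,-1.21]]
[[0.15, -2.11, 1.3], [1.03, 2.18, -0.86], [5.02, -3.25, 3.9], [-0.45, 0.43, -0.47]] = b @ [[-0.69, 0.28, -0.44],[1.09, 0.21, 0.32],[0.24, 0.00, 0.09],[-0.34, -0.49, 0.15]]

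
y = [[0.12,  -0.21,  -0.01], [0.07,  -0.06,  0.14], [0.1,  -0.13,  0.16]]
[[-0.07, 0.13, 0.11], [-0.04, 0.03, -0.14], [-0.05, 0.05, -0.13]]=y @ [[-1.05,1.48,0.07], [-0.25,0.27,-0.41], [0.14,-0.42,-1.18]]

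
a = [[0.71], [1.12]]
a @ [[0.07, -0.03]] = [[0.05, -0.02],[0.08, -0.03]]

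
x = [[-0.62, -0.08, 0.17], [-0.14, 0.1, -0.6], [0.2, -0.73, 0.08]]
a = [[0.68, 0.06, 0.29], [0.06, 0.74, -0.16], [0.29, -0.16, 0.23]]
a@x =[[-0.37, -0.26, 0.1], [-0.17, 0.19, -0.45], [-0.11, -0.21, 0.16]]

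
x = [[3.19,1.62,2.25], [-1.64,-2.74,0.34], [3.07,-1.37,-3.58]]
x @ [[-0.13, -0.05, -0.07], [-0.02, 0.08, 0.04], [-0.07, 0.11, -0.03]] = [[-0.6, 0.22, -0.23], [0.24, -0.1, -0.01], [-0.12, -0.66, -0.16]]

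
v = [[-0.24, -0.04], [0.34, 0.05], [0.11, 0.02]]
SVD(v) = [[-0.56, -0.55], [0.79, -0.58], [0.26, 0.59]] @ diag([0.4356337477408326, 0.004820563170072233]) @ [[0.99, 0.15],[-0.15, 0.99]]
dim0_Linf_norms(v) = [0.34, 0.05]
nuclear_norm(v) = 0.44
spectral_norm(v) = 0.44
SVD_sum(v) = [[-0.24,-0.04], [0.34,0.05], [0.11,0.02]] + [[0.00, -0.0], [0.0, -0.0], [-0.00, 0.0]]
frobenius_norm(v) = 0.44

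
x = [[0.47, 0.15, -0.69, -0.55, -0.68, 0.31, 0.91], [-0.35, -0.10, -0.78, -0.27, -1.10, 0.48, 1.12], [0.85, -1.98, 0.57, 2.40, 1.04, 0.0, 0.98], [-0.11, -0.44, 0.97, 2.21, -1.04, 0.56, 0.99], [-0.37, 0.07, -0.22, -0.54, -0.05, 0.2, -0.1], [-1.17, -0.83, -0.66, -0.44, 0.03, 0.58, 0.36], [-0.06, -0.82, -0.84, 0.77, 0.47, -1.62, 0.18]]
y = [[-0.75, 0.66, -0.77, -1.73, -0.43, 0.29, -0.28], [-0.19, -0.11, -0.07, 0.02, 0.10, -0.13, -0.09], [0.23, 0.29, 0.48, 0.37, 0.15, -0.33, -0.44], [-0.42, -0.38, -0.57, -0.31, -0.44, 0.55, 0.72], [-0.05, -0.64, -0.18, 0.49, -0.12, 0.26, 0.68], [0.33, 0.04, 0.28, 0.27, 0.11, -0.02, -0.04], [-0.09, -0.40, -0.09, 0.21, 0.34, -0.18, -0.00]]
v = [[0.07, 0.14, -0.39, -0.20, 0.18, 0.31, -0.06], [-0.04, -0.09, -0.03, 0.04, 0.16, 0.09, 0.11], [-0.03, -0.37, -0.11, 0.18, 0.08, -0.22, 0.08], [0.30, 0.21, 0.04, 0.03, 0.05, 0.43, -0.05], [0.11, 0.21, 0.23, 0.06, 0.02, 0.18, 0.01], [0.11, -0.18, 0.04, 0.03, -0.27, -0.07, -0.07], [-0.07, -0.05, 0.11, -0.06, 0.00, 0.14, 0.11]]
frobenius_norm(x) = 5.97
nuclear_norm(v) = 2.32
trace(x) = 3.86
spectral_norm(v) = 0.84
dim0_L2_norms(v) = [0.36, 0.54, 0.48, 0.29, 0.37, 0.63, 0.2]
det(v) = 0.00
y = v @ x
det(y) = 0.00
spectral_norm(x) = 4.32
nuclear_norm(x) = 12.25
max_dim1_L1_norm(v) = 1.35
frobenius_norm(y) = 3.08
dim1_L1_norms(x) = [3.76, 4.2, 7.82, 6.32, 1.55, 4.07, 4.76]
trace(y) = -0.83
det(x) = -0.00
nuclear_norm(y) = 5.08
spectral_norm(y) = 2.47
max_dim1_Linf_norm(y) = 1.73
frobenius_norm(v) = 1.14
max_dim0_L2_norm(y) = 1.89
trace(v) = -0.04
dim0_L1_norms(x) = [3.38, 4.39, 4.73, 7.18, 4.41, 3.75, 4.64]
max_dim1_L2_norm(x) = 3.57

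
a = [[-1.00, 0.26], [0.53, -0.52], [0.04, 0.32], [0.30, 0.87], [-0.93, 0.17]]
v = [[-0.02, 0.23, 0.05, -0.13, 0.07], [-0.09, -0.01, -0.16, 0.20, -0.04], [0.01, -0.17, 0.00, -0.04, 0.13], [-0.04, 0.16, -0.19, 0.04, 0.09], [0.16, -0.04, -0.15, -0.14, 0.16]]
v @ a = [[0.04, -0.21], [0.18, 0.1], [-0.23, 0.08], [0.05, -0.10], [-0.38, -0.08]]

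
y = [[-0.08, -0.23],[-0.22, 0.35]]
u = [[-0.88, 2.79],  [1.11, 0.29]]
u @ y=[[-0.54, 1.18], [-0.15, -0.15]]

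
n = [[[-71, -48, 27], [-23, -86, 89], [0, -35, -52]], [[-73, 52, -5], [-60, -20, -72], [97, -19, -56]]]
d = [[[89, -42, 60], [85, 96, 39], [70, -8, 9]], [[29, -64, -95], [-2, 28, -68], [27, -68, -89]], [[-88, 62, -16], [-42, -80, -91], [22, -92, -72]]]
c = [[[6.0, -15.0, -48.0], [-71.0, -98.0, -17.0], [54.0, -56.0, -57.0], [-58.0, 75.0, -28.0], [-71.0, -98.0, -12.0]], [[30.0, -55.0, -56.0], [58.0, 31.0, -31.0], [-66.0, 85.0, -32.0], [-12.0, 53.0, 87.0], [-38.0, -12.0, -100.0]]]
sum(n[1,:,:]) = -156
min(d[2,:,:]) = -92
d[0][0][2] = 60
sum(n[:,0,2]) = 22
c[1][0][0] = 30.0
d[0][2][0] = 70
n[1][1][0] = -60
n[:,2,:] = [[0, -35, -52], [97, -19, -56]]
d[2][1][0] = -42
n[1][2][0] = 97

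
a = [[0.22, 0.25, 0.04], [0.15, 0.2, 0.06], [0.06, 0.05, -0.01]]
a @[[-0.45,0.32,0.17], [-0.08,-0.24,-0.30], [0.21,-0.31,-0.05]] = [[-0.11, -0.0, -0.04], [-0.07, -0.02, -0.04], [-0.03, 0.01, -0.00]]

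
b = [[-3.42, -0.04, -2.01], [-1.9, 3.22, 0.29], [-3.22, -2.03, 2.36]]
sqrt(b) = [[0.25+1.81j, (0.01+0.15j), (-0.48+0.52j)], [-0.46+0.41j, 1.83+0.03j, 0.09+0.12j], [-0.75+0.97j, -0.54+0.08j, 1.63+0.28j]]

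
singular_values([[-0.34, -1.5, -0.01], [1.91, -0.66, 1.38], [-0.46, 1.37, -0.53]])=[2.75, 1.78, 0.01]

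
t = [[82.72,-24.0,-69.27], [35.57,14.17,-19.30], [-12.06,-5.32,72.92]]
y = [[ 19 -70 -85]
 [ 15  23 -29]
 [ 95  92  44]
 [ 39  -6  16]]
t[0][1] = -24.0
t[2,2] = 72.92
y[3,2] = 16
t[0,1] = -24.0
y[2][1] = 92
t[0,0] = 82.72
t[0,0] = 82.72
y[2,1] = 92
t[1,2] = -19.3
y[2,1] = 92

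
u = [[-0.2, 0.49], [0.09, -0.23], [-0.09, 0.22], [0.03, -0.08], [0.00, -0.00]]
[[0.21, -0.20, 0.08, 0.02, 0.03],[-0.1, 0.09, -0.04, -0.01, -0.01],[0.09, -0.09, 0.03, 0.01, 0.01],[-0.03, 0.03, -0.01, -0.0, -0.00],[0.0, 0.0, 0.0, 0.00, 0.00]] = u@[[-0.55, 0.02, 0.28, 0.34, -0.21], [0.2, -0.39, 0.27, 0.18, -0.03]]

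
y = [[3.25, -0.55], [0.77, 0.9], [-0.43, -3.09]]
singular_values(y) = [3.38, 3.25]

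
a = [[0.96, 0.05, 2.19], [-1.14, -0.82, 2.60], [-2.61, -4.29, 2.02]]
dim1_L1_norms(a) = [3.2, 4.56, 8.92]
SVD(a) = [[0.12, -0.79, 0.6], [0.42, -0.51, -0.75], [0.90, 0.34, 0.27]] @ diag([5.918792338571064, 2.813203784577174, 0.8958692534701465]) @ [[-0.46, -0.71, 0.54], [-0.38, -0.39, -0.84], [0.8, -0.59, -0.09]]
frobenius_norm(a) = 6.61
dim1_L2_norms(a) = [2.39, 2.95, 5.41]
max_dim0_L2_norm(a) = 4.37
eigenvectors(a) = [[0.86+0.00j, (-0.05-0.43j), -0.05+0.43j], [(-0.52+0j), (0.28-0.42j), 0.28+0.42j], [0.02+0.00j, 0.75+0.00j, 0.75-0.00j]]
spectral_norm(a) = 5.92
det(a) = 14.92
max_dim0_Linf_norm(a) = 4.29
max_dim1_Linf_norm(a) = 4.29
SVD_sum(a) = [[-0.32, -0.49, 0.37], [-1.15, -1.77, 1.34], [-2.44, -3.77, 2.85]] + [[0.85, 0.86, 1.87], [0.54, 0.55, 1.20], [-0.37, -0.37, -0.81]] + [[0.43, -0.32, -0.05], [-0.54, 0.4, 0.06], [0.20, -0.14, -0.02]]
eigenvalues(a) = [(0.98+0j), (0.59+3.86j), (0.59-3.86j)]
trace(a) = 2.16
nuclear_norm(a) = 9.63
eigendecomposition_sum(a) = [[(0.6+0j), -0.61-0.00j, 0.26+0.00j], [(-0.36-0j), 0.37+0.00j, (-0.16+0j)], [0.01+0.00j, (-0.01-0j), (0.01+0j)]] + [[0.18+0.73j, 0.33+1.19j, (0.96-0.68j)], [-0.39+0.79j, -0.59+1.32j, 1.38+0.11j], [-1.31+0.17j, -2.14+0.35j, (1.01+1.81j)]] + [[0.18-0.73j,0.33-1.19j,(0.96+0.68j)], [-0.39-0.79j,(-0.59-1.32j),(1.38-0.11j)], [(-1.31-0.17j),(-2.14-0.35j),1.01-1.81j]]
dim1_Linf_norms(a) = [2.19, 2.6, 4.29]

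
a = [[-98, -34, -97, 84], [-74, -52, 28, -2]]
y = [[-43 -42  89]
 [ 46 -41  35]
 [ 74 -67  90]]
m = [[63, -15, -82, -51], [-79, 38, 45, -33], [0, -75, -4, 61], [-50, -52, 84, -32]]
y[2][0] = 74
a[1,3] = -2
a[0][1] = -34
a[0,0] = -98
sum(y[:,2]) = 214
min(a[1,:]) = -74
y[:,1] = [-42, -41, -67]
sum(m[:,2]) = 43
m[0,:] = [63, -15, -82, -51]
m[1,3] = -33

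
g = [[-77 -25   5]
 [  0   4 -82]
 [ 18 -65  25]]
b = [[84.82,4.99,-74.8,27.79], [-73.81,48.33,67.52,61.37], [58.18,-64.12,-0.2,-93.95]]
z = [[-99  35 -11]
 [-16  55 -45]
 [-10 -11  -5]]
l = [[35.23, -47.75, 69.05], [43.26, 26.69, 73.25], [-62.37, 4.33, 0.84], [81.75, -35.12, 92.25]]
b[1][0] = -73.81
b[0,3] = 27.79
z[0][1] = 35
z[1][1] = 55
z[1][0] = -16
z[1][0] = -16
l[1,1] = 26.69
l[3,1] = -35.12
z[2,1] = -11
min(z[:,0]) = -99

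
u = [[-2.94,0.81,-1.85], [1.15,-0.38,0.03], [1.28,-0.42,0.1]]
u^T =[[-2.94, 1.15, 1.28],  [0.81, -0.38, -0.42],  [-1.85, 0.03, 0.1]]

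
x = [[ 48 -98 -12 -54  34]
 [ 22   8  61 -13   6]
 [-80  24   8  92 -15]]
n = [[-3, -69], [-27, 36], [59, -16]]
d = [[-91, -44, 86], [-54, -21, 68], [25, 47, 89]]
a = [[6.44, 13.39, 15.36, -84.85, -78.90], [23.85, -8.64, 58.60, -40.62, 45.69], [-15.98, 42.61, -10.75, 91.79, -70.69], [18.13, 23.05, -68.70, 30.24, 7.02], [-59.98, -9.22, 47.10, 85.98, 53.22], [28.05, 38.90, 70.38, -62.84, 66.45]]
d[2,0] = 25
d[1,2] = 68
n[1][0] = -27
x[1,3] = -13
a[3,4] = 7.02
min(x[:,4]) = -15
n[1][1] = 36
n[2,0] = 59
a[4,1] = -9.22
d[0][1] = -44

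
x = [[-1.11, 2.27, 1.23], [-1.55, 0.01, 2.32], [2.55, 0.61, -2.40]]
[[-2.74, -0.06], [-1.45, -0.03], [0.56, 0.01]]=x @ [[-0.39, -0.01], [-0.92, -0.02], [-0.88, -0.02]]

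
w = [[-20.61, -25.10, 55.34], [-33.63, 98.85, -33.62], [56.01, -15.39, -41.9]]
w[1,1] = 98.85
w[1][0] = -33.63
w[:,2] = [55.34, -33.62, -41.9]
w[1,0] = -33.63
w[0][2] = 55.34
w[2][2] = -41.9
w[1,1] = 98.85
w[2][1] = -15.39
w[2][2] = -41.9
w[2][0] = 56.01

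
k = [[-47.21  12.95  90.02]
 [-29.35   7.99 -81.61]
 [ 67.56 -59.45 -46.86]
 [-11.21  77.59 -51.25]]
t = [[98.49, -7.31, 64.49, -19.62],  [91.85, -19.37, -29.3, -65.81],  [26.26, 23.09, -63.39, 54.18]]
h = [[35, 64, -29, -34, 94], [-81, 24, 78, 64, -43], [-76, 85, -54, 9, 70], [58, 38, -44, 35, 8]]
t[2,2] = -63.39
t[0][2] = 64.49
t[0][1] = -7.31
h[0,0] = 35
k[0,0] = -47.21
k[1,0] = -29.35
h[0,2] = -29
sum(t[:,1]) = -3.59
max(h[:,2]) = 78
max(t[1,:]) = 91.85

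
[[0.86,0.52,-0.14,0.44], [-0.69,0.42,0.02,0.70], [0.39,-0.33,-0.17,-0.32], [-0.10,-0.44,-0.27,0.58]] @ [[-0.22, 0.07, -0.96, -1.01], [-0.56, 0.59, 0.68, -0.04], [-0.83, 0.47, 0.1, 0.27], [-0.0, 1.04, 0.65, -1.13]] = [[-0.36, 0.76, -0.2, -1.42], [-0.10, 0.94, 1.40, -0.11], [0.24, -0.58, -0.82, -0.07], [0.49, 0.21, 0.15, -0.61]]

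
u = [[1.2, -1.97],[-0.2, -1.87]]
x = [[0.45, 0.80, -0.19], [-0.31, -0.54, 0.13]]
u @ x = [[1.15, 2.02, -0.48], [0.49, 0.85, -0.21]]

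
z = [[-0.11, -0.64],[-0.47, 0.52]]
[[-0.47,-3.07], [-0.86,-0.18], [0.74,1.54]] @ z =[[1.49, -1.30], [0.18, 0.46], [-0.81, 0.33]]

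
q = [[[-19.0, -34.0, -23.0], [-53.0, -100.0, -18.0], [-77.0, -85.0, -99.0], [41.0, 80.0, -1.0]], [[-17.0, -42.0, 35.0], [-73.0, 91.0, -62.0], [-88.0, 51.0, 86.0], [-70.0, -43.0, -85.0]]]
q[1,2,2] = 86.0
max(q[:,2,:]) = 86.0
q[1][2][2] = 86.0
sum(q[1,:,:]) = -217.0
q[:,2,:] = [[-77.0, -85.0, -99.0], [-88.0, 51.0, 86.0]]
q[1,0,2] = 35.0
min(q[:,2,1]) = -85.0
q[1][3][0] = -70.0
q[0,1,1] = -100.0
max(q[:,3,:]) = 80.0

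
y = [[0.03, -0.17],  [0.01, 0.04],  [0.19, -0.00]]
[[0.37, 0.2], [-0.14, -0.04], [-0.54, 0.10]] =y@ [[-2.82, 0.5], [-2.70, -1.07]]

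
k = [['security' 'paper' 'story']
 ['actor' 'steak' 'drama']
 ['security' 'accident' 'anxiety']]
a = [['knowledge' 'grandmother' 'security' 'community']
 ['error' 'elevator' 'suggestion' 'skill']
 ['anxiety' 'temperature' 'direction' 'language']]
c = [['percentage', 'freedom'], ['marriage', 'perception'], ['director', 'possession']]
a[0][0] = 'knowledge'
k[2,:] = ['security', 'accident', 'anxiety']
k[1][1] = 'steak'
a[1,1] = 'elevator'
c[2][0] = 'director'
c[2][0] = 'director'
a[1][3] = 'skill'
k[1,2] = 'drama'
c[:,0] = ['percentage', 'marriage', 'director']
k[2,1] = 'accident'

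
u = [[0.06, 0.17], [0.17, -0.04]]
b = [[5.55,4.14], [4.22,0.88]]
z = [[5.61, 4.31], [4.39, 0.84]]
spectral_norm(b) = 8.00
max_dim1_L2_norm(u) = 0.18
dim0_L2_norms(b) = [6.97, 4.23]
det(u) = -0.03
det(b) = -12.59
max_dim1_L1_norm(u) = 0.23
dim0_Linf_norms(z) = [5.61, 4.31]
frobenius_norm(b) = 8.16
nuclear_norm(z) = 9.92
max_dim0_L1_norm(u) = 0.23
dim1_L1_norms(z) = [9.92, 5.23]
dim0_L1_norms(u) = [0.23, 0.21]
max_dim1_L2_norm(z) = 7.07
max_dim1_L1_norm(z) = 9.92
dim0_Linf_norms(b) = [5.55, 4.14]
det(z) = -14.21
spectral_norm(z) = 8.19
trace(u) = 0.02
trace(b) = 6.43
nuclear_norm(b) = 9.58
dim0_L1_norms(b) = [9.77, 5.02]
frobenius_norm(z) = 8.37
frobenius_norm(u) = 0.25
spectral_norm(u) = 0.19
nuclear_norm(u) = 0.35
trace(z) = 6.45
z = u + b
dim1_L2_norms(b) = [6.92, 4.31]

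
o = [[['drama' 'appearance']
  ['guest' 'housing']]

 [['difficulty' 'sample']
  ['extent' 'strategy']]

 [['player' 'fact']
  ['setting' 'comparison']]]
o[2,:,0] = ['player', 'setting']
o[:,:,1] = [['appearance', 'housing'], ['sample', 'strategy'], ['fact', 'comparison']]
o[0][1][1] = 'housing'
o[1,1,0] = 'extent'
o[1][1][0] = 'extent'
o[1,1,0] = 'extent'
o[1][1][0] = 'extent'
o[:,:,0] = [['drama', 'guest'], ['difficulty', 'extent'], ['player', 'setting']]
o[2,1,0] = 'setting'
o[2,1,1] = 'comparison'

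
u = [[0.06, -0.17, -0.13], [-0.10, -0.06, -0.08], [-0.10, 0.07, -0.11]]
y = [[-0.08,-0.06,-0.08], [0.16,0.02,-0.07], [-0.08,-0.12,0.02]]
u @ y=[[-0.02, 0.01, 0.00], [0.00, 0.01, 0.01], [0.03, 0.02, 0.00]]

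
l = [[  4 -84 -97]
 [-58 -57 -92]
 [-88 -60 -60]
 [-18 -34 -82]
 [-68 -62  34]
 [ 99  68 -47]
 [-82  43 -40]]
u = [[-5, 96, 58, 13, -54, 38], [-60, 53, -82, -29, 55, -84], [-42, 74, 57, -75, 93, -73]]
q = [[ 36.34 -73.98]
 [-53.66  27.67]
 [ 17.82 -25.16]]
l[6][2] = -40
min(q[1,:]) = -53.66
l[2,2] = -60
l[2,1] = -60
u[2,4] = 93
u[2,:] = [-42, 74, 57, -75, 93, -73]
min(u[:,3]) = -75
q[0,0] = 36.34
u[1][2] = -82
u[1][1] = 53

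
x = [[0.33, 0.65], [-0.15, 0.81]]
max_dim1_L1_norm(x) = 0.98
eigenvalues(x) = [(0.57+0.2j), (0.57-0.2j)]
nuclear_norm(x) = 1.39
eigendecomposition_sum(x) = [[0.16+0.44j, (0.32-0.93j)], [-0.08+0.21j, (0.4-0.24j)]] + [[(0.17-0.44j), (0.33+0.93j)], [-0.07-0.21j, 0.40+0.24j]]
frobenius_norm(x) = 1.10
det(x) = 0.36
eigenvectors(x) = [[(0.9+0j), 0.90-0.00j], [(0.33+0.28j), (0.33-0.28j)]]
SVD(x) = [[0.65,0.76], [0.76,-0.65]] @ diag([1.0429020833654166, 0.34979314531887823]) @ [[0.10, 1.0],[1.0, -0.1]]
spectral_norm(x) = 1.04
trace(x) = 1.14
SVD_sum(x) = [[0.07, 0.68], [0.08, 0.79]] + [[0.26, -0.03], [-0.23, 0.02]]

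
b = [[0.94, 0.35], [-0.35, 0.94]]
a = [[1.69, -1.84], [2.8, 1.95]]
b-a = [[-0.75, 2.19], [-3.15, -1.01]]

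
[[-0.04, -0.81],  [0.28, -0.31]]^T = [[-0.04, 0.28], [-0.81, -0.31]]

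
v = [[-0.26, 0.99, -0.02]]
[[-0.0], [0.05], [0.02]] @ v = [[0.0, 0.0, 0.0], [-0.01, 0.05, -0.0], [-0.01, 0.02, -0.00]]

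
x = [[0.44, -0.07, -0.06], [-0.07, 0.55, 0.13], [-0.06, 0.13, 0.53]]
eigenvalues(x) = [0.7, 0.41, 0.41]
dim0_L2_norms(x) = [0.45, 0.57, 0.55]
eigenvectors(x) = [[-0.33, 0.75, 0.57],  [0.70, 0.6, -0.39],  [0.64, -0.26, 0.72]]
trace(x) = 1.52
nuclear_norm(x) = 1.52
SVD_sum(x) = [[0.08, -0.16, -0.15], [-0.16, 0.34, 0.31], [-0.15, 0.31, 0.29]] + [[0.13, -0.09, 0.17], [-0.09, 0.06, -0.12], [0.17, -0.12, 0.22]] + [[0.23, 0.18, -0.08], [0.18, 0.15, -0.06], [-0.08, -0.06, 0.03]]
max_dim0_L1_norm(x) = 0.75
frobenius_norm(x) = 0.91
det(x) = 0.12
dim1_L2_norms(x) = [0.45, 0.57, 0.55]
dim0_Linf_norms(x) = [0.44, 0.55, 0.53]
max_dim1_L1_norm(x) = 0.75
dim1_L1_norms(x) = [0.57, 0.75, 0.72]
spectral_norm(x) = 0.70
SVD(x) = [[-0.33, 0.57, 0.75], [0.7, -0.39, 0.6], [0.64, 0.72, -0.26]] @ diag([0.70269817376641, 0.4121250319238892, 0.4051767943097008]) @ [[-0.33, 0.7, 0.64], [0.57, -0.39, 0.72], [0.75, 0.60, -0.26]]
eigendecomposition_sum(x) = [[0.08, -0.16, -0.15], [-0.16, 0.34, 0.31], [-0.15, 0.31, 0.29]] + [[0.23,0.18,-0.08],[0.18,0.15,-0.06],[-0.08,-0.06,0.03]] + [[0.13,  -0.09,  0.17], [-0.09,  0.06,  -0.12], [0.17,  -0.12,  0.22]]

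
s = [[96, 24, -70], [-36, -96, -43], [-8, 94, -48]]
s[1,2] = -43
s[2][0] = -8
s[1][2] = -43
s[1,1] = -96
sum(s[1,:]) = -175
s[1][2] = -43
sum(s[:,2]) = -161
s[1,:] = [-36, -96, -43]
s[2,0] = -8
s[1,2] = -43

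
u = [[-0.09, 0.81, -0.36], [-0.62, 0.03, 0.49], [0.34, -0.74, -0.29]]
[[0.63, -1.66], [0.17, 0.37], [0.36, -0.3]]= u @ [[-2.25, 2.58], [-0.56, 0.02], [-2.46, 4.02]]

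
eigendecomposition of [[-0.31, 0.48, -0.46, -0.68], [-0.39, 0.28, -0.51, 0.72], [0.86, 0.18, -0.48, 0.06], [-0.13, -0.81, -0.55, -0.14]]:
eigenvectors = [[-0.16+0.55j, -0.16-0.55j, 0.03-0.41j, (0.03+0.41j)], [0.14-0.00j, (0.14+0j), (0.7+0j), (0.7-0j)], [(0.65+0j), (0.65-0j), (-0.12-0.26j), (-0.12+0.26j)], [0.20+0.45j, 0.20-0.45j, (-0.04+0.51j), (-0.04-0.51j)]]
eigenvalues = [(-0.64+0.77j), (-0.64-0.77j), (0.31+0.95j), (0.31-0.95j)]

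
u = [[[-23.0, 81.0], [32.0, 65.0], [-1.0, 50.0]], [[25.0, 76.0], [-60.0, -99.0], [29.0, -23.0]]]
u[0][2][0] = -1.0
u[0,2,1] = 50.0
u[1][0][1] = 76.0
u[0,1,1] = 65.0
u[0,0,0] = -23.0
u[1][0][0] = 25.0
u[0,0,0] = -23.0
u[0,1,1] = 65.0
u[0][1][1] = 65.0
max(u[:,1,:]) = 65.0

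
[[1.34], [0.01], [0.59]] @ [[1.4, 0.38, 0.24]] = [[1.88,  0.51,  0.32], [0.01,  0.00,  0.0], [0.83,  0.22,  0.14]]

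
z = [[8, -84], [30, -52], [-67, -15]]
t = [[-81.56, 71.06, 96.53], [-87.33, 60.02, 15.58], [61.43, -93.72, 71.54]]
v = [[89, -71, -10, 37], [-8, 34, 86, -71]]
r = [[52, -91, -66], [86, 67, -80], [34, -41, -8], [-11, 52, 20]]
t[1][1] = 60.02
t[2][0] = 61.43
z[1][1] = -52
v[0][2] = -10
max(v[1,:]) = 86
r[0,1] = -91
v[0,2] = -10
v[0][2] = -10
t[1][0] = -87.33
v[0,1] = -71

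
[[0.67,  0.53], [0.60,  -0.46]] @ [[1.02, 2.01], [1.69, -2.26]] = [[1.58, 0.15],  [-0.17, 2.25]]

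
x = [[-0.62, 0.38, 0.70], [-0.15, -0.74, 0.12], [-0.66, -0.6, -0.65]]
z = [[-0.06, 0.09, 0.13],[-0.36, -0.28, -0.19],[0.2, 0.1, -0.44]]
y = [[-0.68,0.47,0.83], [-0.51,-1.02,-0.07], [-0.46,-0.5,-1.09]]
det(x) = -0.69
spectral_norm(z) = 0.51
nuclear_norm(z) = 1.10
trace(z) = -0.78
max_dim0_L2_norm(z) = 0.5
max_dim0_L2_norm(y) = 1.37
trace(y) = -2.79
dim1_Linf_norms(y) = [0.83, 1.02, 1.09]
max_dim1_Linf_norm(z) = 0.44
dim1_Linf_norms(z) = [0.13, 0.36, 0.44]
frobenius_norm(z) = 0.72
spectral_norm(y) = 1.66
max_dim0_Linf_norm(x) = 0.74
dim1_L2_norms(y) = [1.17, 1.14, 1.28]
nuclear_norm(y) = 3.38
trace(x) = -2.01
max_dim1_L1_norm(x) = 1.91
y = z + x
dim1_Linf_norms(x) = [0.7, 0.74, 0.66]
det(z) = -0.02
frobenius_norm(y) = 2.08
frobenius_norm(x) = 1.68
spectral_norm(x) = 1.27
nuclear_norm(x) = 2.78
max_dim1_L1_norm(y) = 2.05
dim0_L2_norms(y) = [0.97, 1.23, 1.37]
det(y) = -1.16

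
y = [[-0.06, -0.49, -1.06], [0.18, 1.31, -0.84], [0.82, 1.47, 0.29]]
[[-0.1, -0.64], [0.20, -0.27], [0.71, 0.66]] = y @ [[0.75, 0.49], [0.06, 0.07], [0.02, 0.54]]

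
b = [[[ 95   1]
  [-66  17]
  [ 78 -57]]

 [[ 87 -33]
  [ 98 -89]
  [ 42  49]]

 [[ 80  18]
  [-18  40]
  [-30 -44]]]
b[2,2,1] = -44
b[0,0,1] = 1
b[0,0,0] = 95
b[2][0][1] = 18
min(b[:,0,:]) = -33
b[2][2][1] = -44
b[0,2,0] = 78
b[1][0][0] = 87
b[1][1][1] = -89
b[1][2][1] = 49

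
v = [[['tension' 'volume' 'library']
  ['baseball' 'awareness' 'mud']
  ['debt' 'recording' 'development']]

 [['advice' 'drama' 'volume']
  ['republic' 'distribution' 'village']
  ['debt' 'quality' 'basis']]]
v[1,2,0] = 'debt'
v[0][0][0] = 'tension'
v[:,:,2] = [['library', 'mud', 'development'], ['volume', 'village', 'basis']]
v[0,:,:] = [['tension', 'volume', 'library'], ['baseball', 'awareness', 'mud'], ['debt', 'recording', 'development']]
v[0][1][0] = 'baseball'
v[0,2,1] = 'recording'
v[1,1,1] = 'distribution'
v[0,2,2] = 'development'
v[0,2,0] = 'debt'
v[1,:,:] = [['advice', 'drama', 'volume'], ['republic', 'distribution', 'village'], ['debt', 'quality', 'basis']]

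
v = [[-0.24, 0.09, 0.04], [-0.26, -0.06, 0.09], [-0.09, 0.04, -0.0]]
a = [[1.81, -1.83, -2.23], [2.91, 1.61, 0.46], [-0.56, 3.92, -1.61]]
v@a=[[-0.19,0.74,0.51], [-0.70,0.73,0.41], [-0.05,0.23,0.22]]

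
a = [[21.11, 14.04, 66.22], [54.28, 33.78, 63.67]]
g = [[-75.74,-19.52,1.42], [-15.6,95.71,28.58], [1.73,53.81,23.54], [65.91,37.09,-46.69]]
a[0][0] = 21.11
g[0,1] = -19.52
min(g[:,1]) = -19.52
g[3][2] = -46.69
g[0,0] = -75.74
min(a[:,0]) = 21.11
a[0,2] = 66.22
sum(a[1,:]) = 151.73000000000002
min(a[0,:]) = 14.04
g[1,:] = [-15.6, 95.71, 28.58]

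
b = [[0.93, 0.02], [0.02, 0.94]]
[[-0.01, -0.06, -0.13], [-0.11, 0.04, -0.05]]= b@[[-0.01, -0.06, -0.14], [-0.12, 0.04, -0.05]]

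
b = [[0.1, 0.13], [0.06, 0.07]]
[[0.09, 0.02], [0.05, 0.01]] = b @ [[0.93,0.17],[-0.03,0.04]]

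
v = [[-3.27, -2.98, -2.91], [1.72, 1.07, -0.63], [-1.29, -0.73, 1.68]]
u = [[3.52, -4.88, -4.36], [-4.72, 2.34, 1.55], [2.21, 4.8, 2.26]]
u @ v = [[-14.28,-12.53,-14.49], [17.46,15.44,14.86], [-1.89,-3.1,-5.66]]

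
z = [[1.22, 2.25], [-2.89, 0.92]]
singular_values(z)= [3.14, 2.43]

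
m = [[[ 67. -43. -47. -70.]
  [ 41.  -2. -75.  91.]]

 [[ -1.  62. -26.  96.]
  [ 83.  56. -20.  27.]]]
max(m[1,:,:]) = 96.0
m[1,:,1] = [62.0, 56.0]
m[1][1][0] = 83.0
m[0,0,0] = 67.0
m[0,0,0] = 67.0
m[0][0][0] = 67.0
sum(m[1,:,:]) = 277.0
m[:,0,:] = [[67.0, -43.0, -47.0, -70.0], [-1.0, 62.0, -26.0, 96.0]]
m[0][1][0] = 41.0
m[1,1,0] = 83.0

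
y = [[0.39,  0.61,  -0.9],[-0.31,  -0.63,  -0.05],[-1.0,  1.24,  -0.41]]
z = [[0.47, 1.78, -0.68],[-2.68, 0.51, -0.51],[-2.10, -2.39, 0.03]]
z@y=[[0.31, -1.68, -0.23], [-0.69, -2.59, 2.60], [-0.11, 0.26, 2.0]]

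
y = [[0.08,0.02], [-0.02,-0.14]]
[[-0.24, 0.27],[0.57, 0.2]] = y @ [[-2.03, 3.92], [-3.77, -1.96]]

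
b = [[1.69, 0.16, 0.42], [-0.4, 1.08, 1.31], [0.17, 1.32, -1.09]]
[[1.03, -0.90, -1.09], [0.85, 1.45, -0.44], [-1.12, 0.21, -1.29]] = b @[[0.4,-0.69,-0.60],  [-0.16,0.59,-0.79],  [0.90,0.41,0.13]]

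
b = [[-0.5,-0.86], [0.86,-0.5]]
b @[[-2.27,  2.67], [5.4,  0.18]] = [[-3.51,-1.49], [-4.65,2.21]]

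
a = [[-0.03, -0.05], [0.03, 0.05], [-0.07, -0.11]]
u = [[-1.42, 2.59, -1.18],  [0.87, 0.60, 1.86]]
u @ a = [[0.20, 0.33], [-0.14, -0.22]]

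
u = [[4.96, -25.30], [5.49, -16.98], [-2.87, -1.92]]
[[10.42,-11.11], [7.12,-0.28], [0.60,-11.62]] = u @ [[0.06, 3.32], [-0.40, 1.09]]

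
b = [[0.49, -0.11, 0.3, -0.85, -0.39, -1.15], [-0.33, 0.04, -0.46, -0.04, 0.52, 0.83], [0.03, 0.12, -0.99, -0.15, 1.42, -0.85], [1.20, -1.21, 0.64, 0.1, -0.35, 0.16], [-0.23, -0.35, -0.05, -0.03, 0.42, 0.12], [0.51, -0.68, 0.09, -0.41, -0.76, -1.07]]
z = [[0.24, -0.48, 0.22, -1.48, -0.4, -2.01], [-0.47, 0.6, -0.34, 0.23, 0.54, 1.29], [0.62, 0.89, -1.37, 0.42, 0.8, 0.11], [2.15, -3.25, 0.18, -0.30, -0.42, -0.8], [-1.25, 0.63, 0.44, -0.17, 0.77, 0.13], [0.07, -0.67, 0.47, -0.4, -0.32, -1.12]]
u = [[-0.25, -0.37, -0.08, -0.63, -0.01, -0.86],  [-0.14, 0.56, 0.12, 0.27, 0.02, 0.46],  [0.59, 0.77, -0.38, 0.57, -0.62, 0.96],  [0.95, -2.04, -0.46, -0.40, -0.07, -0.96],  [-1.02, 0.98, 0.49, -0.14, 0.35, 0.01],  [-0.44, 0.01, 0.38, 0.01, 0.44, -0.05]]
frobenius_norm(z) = 5.87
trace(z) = -1.18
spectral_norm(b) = 2.67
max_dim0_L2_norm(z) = 3.58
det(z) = -0.76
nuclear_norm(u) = 5.76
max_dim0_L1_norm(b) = 4.18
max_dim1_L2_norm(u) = 2.52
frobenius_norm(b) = 3.75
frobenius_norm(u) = 3.74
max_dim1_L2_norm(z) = 4.02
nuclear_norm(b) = 7.54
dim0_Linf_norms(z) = [2.15, 3.25, 1.37, 1.48, 0.8, 2.01]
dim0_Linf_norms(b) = [1.2, 1.21, 0.99, 0.85, 1.42, 1.15]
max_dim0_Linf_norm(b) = 1.42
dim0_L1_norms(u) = [3.39, 4.73, 1.91, 2.02, 1.51, 3.3]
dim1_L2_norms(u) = [1.16, 0.8, 1.65, 2.52, 1.54, 0.73]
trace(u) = -0.17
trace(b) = -1.01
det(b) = -0.75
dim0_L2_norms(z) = [2.62, 3.58, 1.58, 1.64, 1.4, 2.76]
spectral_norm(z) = 4.78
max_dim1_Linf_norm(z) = 3.25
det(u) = 0.00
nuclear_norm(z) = 10.81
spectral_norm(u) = 3.10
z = u + b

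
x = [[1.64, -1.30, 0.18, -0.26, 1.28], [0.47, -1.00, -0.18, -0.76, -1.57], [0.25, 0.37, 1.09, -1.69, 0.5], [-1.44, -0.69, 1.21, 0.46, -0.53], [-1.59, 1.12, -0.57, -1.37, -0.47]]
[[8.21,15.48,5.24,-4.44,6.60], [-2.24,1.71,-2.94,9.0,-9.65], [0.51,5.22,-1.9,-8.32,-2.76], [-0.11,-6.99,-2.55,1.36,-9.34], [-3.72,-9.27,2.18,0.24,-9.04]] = x@[[-0.42, 4.65, -2.17, -0.25, 3.98], [-3.25, -2.71, -2.97, -2.14, 2.96], [-0.68, 0.25, -4.08, -2.89, -0.9], [-0.43, -1.96, -1.24, 1.17, 3.44], [3.66, 2.95, 4.18, -4.68, 3.89]]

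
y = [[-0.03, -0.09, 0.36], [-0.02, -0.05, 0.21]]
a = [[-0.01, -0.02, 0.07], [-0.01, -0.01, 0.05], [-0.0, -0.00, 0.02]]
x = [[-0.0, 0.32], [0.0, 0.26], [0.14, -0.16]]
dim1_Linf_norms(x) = [0.32, 0.26, 0.16]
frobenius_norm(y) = 0.43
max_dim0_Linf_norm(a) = 0.07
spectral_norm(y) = 0.43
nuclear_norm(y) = 0.43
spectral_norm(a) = 0.09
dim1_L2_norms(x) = [0.32, 0.26, 0.21]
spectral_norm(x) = 0.45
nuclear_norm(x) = 0.58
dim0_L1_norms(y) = [0.05, 0.14, 0.57]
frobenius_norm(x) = 0.46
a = x @ y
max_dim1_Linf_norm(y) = 0.36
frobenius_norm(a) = 0.09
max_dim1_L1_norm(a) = 0.1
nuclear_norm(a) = 0.10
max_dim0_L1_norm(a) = 0.14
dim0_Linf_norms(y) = [0.03, 0.09, 0.36]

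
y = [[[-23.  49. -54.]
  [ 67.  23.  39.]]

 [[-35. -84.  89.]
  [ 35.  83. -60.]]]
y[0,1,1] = 23.0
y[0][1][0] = 67.0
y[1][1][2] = -60.0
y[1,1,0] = 35.0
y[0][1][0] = 67.0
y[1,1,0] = 35.0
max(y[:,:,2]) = 89.0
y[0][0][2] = -54.0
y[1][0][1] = -84.0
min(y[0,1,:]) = 23.0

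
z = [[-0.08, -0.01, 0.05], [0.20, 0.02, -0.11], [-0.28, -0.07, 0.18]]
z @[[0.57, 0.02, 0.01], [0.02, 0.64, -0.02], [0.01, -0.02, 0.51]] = [[-0.05, -0.01, 0.02], [0.11, 0.02, -0.05], [-0.16, -0.05, 0.09]]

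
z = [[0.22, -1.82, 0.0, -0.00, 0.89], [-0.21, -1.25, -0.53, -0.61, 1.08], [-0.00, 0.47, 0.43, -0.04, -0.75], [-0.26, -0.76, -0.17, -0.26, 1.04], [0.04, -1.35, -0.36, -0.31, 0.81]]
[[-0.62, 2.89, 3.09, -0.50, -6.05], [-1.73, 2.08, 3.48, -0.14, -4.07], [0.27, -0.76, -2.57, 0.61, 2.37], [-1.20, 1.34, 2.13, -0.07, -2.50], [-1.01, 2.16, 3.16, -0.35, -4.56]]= z @ [[2.08, 1.03, -1.19, -1.50, -2.32], [0.61, -1.18, -1.62, -0.20, 2.51], [0.1, 0.46, -3.27, 0.56, 0.83], [0.85, -0.72, 1.67, -0.40, -0.32], [0.04, 0.58, 0.45, -0.6, -1.09]]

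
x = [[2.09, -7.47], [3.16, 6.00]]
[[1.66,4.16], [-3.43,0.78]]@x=[[16.62,  12.56], [-4.70,  30.30]]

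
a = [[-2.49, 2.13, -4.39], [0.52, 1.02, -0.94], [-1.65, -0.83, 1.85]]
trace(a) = 0.38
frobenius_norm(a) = 6.25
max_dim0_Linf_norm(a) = 4.39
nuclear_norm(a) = 8.70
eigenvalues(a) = [-3.84, 3.73, 0.49]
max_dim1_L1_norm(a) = 9.01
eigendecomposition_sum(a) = [[-3.15, 0.99, -2.27],[0.16, -0.05, 0.12],[-0.89, 0.28, -0.64]] + [[0.66,1.16,-2.11],[0.38,0.68,-1.24],[-0.75,-1.32,2.4]] + [[0.0, -0.03, -0.01], [-0.03, 0.39, 0.18], [-0.02, 0.21, 0.09]]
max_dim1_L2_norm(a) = 5.48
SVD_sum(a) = [[-1.79,  2.30,  -4.58],[-0.35,  0.45,  -0.89],[0.45,  -0.58,  1.15]] + [[-0.70,  -0.14,  0.20], [0.89,  0.18,  -0.26], [-2.09,  -0.43,  0.6]] + [[0.00, -0.03, -0.02], [-0.02, 0.39, 0.21], [-0.01, 0.18, 0.09]]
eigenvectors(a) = [[-0.96, 0.62, -0.06], [0.05, 0.36, 0.88], [-0.27, -0.70, 0.47]]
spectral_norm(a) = 5.70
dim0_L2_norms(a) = [3.03, 2.5, 4.86]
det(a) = -7.00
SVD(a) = [[-0.95, 0.29, -0.07],  [-0.19, -0.37, 0.91],  [0.24, 0.88, 0.41]] @ diag([5.695346873390437, 2.5225719177302803, 0.48688285207055415]) @ [[0.33, -0.42, 0.84], [-0.94, -0.19, 0.27], [-0.05, 0.88, 0.46]]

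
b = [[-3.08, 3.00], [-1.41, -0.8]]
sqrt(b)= [[-0.43, 2.64],[-1.24, 1.57]]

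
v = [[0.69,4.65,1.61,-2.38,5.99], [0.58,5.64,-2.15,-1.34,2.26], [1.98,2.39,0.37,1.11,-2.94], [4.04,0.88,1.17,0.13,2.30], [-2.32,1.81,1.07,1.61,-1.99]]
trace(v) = 4.84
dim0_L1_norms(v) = [9.61, 15.37, 6.37, 6.57, 15.48]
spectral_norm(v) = 10.22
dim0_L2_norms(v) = [5.14, 7.95, 3.14, 3.36, 7.67]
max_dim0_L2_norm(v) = 7.95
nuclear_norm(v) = 24.61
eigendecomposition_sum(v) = [[-0.09+1.73j, -0.04-0.92j, 0.66-0.73j, -0.86-0.52j, 2.19+0.79j],[0.59-0.05j, (-0.31+0.06j), (-0.28-0.19j), (-0.14+0.32j), 0.17-0.78j],[(0.14-1.51j), 0.01+0.80j, (-0.6+0.61j), 0.74+0.48j, (-1.89-0.76j)],[(0.95+0.07j), -0.50+0.02j, -0.39-0.37j, (-0.29+0.47j), 0.45-1.20j],[(-1.34-0.52j), 0.73+0.20j, 0.40+0.71j, 0.63-0.54j, -1.19+1.52j]] + [[(-0.09-1.73j), (-0.04+0.92j), 0.66+0.73j, (-0.86+0.52j), (2.19-0.79j)],  [(0.59+0.05j), (-0.31-0.06j), (-0.28+0.19j), -0.14-0.32j, (0.17+0.78j)],  [(0.14+1.51j), (0.01-0.8j), -0.60-0.61j, (0.74-0.48j), -1.89+0.76j],  [0.95-0.07j, -0.50-0.02j, (-0.39+0.37j), -0.29-0.47j, 0.45+1.20j],  [(-1.34+0.52j), 0.73-0.20j, 0.40-0.71j, (0.63+0.54j), -1.19-1.52j]] + [[(0.45+1.26j),2.36-2.61j,(0.16+1.78j),(-0.34+0.53j),(0.79-0.69j)], [-0.30+1.19j,(3.13-0.77j),(-0.8+1.43j),-0.53+0.23j,0.96-0.12j], [0.81+0.97j,1.23-3.08j,(0.72+1.53j),-0.13+0.58j,(0.47-0.87j)], [(1.35+1j),0.64-4.38j,(1.41+1.75j),(0.01+0.79j),(0.34-1.28j)], [(0.3+0.18j),(0.04-0.91j),(0.33+0.33j),0.02+0.16j,(0.04-0.27j)]] + [[(0.45-1.26j),  (2.36+2.61j),  0.16-1.78j,  (-0.34-0.53j),  (0.79+0.69j)], [-0.30-1.19j,  (3.13+0.77j),  (-0.8-1.43j),  -0.53-0.23j,  (0.96+0.12j)], [(0.81-0.97j),  1.23+3.08j,  0.72-1.53j,  -0.13-0.58j,  0.47+0.87j], [1.35-1.00j,  0.64+4.38j,  1.41-1.75j,  (0.01-0.79j),  0.34+1.28j], [(0.3-0.18j),  (0.04+0.91j),  (0.33-0.33j),  0.02-0.16j,  0.04+0.27j]] + [[(-0.02-0j), 0.02+0.00j, (-0.03-0j), (0.02+0j), 0.03-0.00j], [-0.00-0.00j, 0.00+0.00j, (-0-0j), 0j, -0j], [(0.08+0j), (-0.09-0j), 0.13+0.00j, (-0.1-0j), -0.11+0.00j], [-0.56-0.00j, 0.61+0.00j, (-0.87-0j), 0.69+0.00j, 0.71-0.00j], [-0.24-0.00j, (0.27+0j), -0.38-0.00j, 0.30+0.00j, 0.31-0.00j]]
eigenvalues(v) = [(-2.5+4.38j), (-2.5-4.38j), (4.36+2.54j), (4.36-2.54j), (1.11+0j)]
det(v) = 720.65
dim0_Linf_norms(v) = [4.04, 5.64, 2.15, 2.38, 5.99]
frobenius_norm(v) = 13.03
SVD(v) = [[-0.77, 0.16, 0.21, -0.45, 0.36], [-0.55, -0.50, 0.1, 0.60, -0.28], [0.02, -0.58, -0.61, -0.11, 0.53], [-0.29, 0.29, -0.72, -0.16, -0.54], [0.1, -0.56, 0.24, -0.63, -0.47]] @ diag([10.217134352856894, 5.65848183150871, 4.771386886851125, 3.131971376840227, 0.8341291559440629]) @ [[-0.22, -0.66, -0.03, 0.27, -0.67], [0.20, -0.75, 0.15, -0.21, 0.58], [-0.93, -0.02, -0.14, -0.22, 0.25], [0.20, -0.09, -0.93, -0.28, -0.05], [0.05, 0.02, 0.29, -0.87, -0.39]]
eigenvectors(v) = [[-0.59+0.00j, (-0.59-0j), -0.40-0.27j, -0.40+0.27j, (0.03+0j)], [(0.03+0.2j), 0.03-0.20j, -0.16-0.41j, -0.16+0.41j, 0j], [0.52+0.02j, 0.52-0.02j, (-0.44-0.11j), (-0.44+0.11j), -0.14+0.00j], [(-0+0.32j), (-0-0.32j), (-0.6+0j), (-0.6-0j), (0.91+0j)], [(0.15-0.46j), 0.15+0.46j, (-0.12+0.01j), (-0.12-0.01j), (0.4+0j)]]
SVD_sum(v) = [[1.72, 5.2, 0.22, -2.11, 5.28],[1.23, 3.72, 0.15, -1.51, 3.78],[-0.05, -0.16, -0.01, 0.07, -0.16],[0.65, 1.97, 0.08, -0.80, 2.00],[-0.23, -0.69, -0.03, 0.28, -0.7]] + [[0.18, -0.66, 0.13, -0.19, 0.51], [-0.56, 2.11, -0.43, 0.6, -1.64], [-0.65, 2.44, -0.49, 0.7, -1.90], [0.32, -1.21, 0.25, -0.35, 0.94], [-0.63, 2.35, -0.47, 0.67, -1.82]] + [[-0.94, -0.02, -0.15, -0.22, 0.25],  [-0.45, -0.01, -0.07, -0.1, 0.12],  [2.73, 0.07, 0.42, 0.63, -0.72],  [3.19, 0.08, 0.49, 0.74, -0.85],  [-1.05, -0.03, -0.16, -0.24, 0.28]] + [[-0.28, 0.13, 1.32, 0.4, 0.07], [0.37, -0.17, -1.74, -0.53, -0.09], [-0.07, 0.03, 0.32, 0.10, 0.02], [-0.1, 0.05, 0.48, 0.15, 0.03], [-0.40, 0.18, 1.85, 0.56, 0.10]] + [[0.02, 0.00, 0.09, -0.26, -0.12], [-0.01, -0.0, -0.07, 0.2, 0.09], [0.02, 0.01, 0.13, -0.38, -0.17], [-0.02, -0.01, -0.13, 0.39, 0.18], [-0.02, -0.01, -0.12, 0.34, 0.15]]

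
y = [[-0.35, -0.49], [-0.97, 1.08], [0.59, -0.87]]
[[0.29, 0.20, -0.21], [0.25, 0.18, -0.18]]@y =[[-0.42, 0.26], [-0.37, 0.23]]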